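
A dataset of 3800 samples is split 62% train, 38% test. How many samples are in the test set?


Train samples = 3800 * 62% = 2356
Test samples = 3800 - 2356
= 1444

1444


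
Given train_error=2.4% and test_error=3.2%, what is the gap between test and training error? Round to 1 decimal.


Generalization gap = test_error - train_error
= 3.2 - 2.4
= 0.8%
A small gap suggests good generalization.

0.8


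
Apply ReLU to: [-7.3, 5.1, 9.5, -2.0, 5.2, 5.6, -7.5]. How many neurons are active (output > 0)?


ReLU(x) = max(0, x) for each element:
ReLU(-7.3) = 0
ReLU(5.1) = 5.1
ReLU(9.5) = 9.5
ReLU(-2.0) = 0
ReLU(5.2) = 5.2
ReLU(5.6) = 5.6
ReLU(-7.5) = 0
Active neurons (>0): 4

4


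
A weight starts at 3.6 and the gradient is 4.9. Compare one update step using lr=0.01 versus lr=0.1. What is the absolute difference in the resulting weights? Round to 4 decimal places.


With lr=0.01: w_new = 3.6 - 0.01 * 4.9 = 3.551
With lr=0.1: w_new = 3.6 - 0.1 * 4.9 = 3.11
Absolute difference = |3.551 - 3.11|
= 0.4410

0.4410


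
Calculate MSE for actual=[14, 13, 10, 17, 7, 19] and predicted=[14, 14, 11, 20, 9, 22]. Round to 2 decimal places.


Differences: [0, -1, -1, -3, -2, -3]
Squared errors: [0, 1, 1, 9, 4, 9]
Sum of squared errors = 24
MSE = 24 / 6 = 4.00

4.00


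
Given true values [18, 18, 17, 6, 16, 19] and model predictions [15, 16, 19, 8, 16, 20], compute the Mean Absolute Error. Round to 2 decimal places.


Absolute errors: [3, 2, 2, 2, 0, 1]
Sum of absolute errors = 10
MAE = 10 / 6 = 1.67

1.67


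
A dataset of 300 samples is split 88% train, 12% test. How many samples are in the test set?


Train samples = 300 * 88% = 264
Test samples = 300 - 264
= 36

36


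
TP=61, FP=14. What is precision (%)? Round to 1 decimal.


Precision = TP / (TP + FP) * 100
= 61 / (61 + 14)
= 61 / 75
= 0.8133
= 81.3%

81.3


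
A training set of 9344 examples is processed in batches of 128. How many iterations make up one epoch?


Iterations per epoch = dataset_size / batch_size
= 9344 / 128
= 73

73


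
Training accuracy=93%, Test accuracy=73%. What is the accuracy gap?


Gap = train_accuracy - test_accuracy
= 93 - 73
= 20%
This gap suggests the model is overfitting.

20


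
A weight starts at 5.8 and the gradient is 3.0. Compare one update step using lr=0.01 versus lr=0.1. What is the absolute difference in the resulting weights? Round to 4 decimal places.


With lr=0.01: w_new = 5.8 - 0.01 * 3.0 = 5.77
With lr=0.1: w_new = 5.8 - 0.1 * 3.0 = 5.5
Absolute difference = |5.77 - 5.5|
= 0.2700

0.2700


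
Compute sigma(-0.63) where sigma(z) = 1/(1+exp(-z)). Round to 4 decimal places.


sigmoid(z) = 1 / (1 + exp(-z))
exp(-(-0.63)) = exp(0.63) = 1.8776
1 + 1.8776 = 2.8776
1 / 2.8776 = 0.3475

0.3475


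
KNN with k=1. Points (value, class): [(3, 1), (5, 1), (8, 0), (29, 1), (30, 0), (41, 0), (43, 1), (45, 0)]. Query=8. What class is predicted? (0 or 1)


Distances from query 8:
Point 8 (class 0): distance = 0
K=1 nearest neighbors: classes = [0]
Votes for class 1: 0 / 1
Majority vote => class 0

0


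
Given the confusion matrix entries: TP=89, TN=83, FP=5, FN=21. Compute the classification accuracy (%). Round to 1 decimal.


Accuracy = (TP + TN) / (TP + TN + FP + FN) * 100
= (89 + 83) / (89 + 83 + 5 + 21)
= 172 / 198
= 0.8687
= 86.9%

86.9


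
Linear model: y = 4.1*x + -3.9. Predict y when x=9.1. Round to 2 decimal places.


y = 4.1 * 9.1 + (-3.9)
= 37.31 + (-3.9)
= 33.41

33.41


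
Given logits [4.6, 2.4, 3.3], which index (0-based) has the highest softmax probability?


Softmax is a monotonic transformation, so it preserves the argmax.
We need to find the index of the maximum logit.
Index 0: 4.6
Index 1: 2.4
Index 2: 3.3
Maximum logit = 4.6 at index 0

0


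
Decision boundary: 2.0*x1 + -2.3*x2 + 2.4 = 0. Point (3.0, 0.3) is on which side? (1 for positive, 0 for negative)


Compute 2.0 * 3.0 + -2.3 * 0.3 + 2.4
= 6.0 + -0.69 + 2.4
= 7.71
Since 7.71 >= 0, the point is on the positive side.

1


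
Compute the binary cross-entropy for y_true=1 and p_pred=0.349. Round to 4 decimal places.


For y=1: Loss = -log(p)
= -log(0.349)
= -(-1.0527)
= 1.0527

1.0527


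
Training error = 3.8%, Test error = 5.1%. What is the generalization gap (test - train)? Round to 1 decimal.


Generalization gap = test_error - train_error
= 5.1 - 3.8
= 1.3%
A small gap suggests good generalization.

1.3


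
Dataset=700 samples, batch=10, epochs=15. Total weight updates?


Iterations per epoch = 700 / 10 = 70
Total updates = iterations_per_epoch * epochs
= 70 * 15
= 1050

1050


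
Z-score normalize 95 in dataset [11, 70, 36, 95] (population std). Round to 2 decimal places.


Mean = (11 + 70 + 36 + 95) / 4 = 53.0
Variance = sum((x_i - mean)^2) / n = 1026.5
Std = sqrt(1026.5) = 32.039
Z = (x - mean) / std
= (95 - 53.0) / 32.039
= 42.0 / 32.039
= 1.31

1.31


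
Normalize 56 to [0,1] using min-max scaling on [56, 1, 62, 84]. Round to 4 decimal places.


Min = 1, Max = 84
Range = 84 - 1 = 83
Scaled = (x - min) / (max - min)
= (56 - 1) / 83
= 55 / 83
= 0.6627

0.6627


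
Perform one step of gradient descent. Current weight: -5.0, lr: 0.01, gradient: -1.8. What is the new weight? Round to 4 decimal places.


w_new = w_old - lr * gradient
= -5.0 - 0.01 * -1.8
= -5.0 - (-0.018)
= -4.9820

-4.9820


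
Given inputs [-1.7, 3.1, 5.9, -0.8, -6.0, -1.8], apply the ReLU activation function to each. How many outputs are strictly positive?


ReLU(x) = max(0, x) for each element:
ReLU(-1.7) = 0
ReLU(3.1) = 3.1
ReLU(5.9) = 5.9
ReLU(-0.8) = 0
ReLU(-6.0) = 0
ReLU(-1.8) = 0
Active neurons (>0): 2

2


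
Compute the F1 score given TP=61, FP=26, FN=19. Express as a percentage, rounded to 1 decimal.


Precision = TP / (TP + FP) = 61 / 87 = 0.7011
Recall = TP / (TP + FN) = 61 / 80 = 0.7625
F1 = 2 * P * R / (P + R)
= 2 * 0.7011 * 0.7625 / (0.7011 + 0.7625)
= 1.0693 / 1.4636
= 0.7305
As percentage: 73.1%

73.1


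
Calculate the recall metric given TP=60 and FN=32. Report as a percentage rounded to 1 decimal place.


Recall = TP / (TP + FN) * 100
= 60 / (60 + 32)
= 60 / 92
= 0.6522
= 65.2%

65.2


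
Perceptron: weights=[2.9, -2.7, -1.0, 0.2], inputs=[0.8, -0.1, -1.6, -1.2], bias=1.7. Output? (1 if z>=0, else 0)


z = w . x + b
= 2.9*0.8 + -2.7*-0.1 + -1.0*-1.6 + 0.2*-1.2 + 1.7
= 2.32 + 0.27 + 1.6 + -0.24 + 1.7
= 3.95 + 1.7
= 5.65
Since z = 5.65 >= 0, output = 1

1


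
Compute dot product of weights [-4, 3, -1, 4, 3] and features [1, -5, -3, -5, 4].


Element-wise products:
-4 * 1 = -4
3 * -5 = -15
-1 * -3 = 3
4 * -5 = -20
3 * 4 = 12
Sum = -4 + -15 + 3 + -20 + 12
= -24

-24


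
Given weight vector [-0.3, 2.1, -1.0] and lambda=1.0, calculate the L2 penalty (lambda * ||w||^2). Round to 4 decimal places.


Squaring each weight:
(-0.3)^2 = 0.09
2.1^2 = 4.41
(-1.0)^2 = 1.0
Sum of squares = 5.5
Penalty = 1.0 * 5.5 = 5.5000

5.5000


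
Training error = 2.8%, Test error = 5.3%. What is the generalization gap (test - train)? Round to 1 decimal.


Generalization gap = test_error - train_error
= 5.3 - 2.8
= 2.5%
A moderate gap.

2.5


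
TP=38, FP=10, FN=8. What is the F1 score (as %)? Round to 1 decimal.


Precision = TP / (TP + FP) = 38 / 48 = 0.7917
Recall = TP / (TP + FN) = 38 / 46 = 0.8261
F1 = 2 * P * R / (P + R)
= 2 * 0.7917 * 0.8261 / (0.7917 + 0.8261)
= 1.308 / 1.6178
= 0.8085
As percentage: 80.9%

80.9


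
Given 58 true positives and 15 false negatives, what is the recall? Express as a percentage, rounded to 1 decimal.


Recall = TP / (TP + FN) * 100
= 58 / (58 + 15)
= 58 / 73
= 0.7945
= 79.5%

79.5


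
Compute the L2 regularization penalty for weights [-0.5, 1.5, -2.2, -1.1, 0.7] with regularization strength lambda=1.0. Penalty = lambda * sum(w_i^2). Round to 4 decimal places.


Squaring each weight:
(-0.5)^2 = 0.25
1.5^2 = 2.25
(-2.2)^2 = 4.84
(-1.1)^2 = 1.21
0.7^2 = 0.49
Sum of squares = 9.04
Penalty = 1.0 * 9.04 = 9.0400

9.0400


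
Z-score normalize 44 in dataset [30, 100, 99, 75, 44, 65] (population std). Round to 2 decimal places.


Mean = (30 + 100 + 99 + 75 + 44 + 65) / 6 = 68.8333
Variance = sum((x_i - mean)^2) / n = 676.4722
Std = sqrt(676.4722) = 26.0091
Z = (x - mean) / std
= (44 - 68.8333) / 26.0091
= -24.8333 / 26.0091
= -0.95

-0.95


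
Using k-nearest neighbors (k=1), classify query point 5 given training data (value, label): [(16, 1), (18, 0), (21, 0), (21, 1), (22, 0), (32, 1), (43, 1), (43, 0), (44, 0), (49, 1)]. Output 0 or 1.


Distances from query 5:
Point 16 (class 1): distance = 11
K=1 nearest neighbors: classes = [1]
Votes for class 1: 1 / 1
Majority vote => class 1

1


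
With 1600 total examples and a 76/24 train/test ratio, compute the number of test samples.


Train samples = 1600 * 76% = 1216
Test samples = 1600 - 1216
= 384

384


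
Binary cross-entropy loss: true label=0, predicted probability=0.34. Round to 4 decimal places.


For y=0: Loss = -log(1-p)
= -log(1 - 0.34)
= -log(0.66)
= -(-0.4155)
= 0.4155

0.4155


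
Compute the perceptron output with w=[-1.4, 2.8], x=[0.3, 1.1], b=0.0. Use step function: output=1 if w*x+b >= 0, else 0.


z = w . x + b
= -1.4*0.3 + 2.8*1.1 + 0.0
= -0.42 + 3.08 + 0.0
= 2.66 + 0.0
= 2.66
Since z = 2.66 >= 0, output = 1

1


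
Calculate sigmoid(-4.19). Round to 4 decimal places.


sigmoid(z) = 1 / (1 + exp(-z))
exp(-(-4.19)) = exp(4.19) = 66.0228
1 + 66.0228 = 67.0228
1 / 67.0228 = 0.0149

0.0149


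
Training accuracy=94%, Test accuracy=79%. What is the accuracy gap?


Gap = train_accuracy - test_accuracy
= 94 - 79
= 15%
This gap suggests the model is overfitting.

15


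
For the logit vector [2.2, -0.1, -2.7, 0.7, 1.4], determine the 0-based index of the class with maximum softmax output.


Softmax is a monotonic transformation, so it preserves the argmax.
We need to find the index of the maximum logit.
Index 0: 2.2
Index 1: -0.1
Index 2: -2.7
Index 3: 0.7
Index 4: 1.4
Maximum logit = 2.2 at index 0

0


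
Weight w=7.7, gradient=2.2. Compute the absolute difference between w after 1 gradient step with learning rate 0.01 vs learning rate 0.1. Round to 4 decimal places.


With lr=0.01: w_new = 7.7 - 0.01 * 2.2 = 7.678
With lr=0.1: w_new = 7.7 - 0.1 * 2.2 = 7.48
Absolute difference = |7.678 - 7.48|
= 0.1980

0.1980


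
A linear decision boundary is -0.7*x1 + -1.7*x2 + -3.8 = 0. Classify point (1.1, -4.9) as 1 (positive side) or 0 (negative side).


Compute -0.7 * 1.1 + -1.7 * -4.9 + -3.8
= -0.77 + 8.33 + -3.8
= 3.76
Since 3.76 >= 0, the point is on the positive side.

1


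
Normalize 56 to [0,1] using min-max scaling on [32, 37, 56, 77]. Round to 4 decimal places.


Min = 32, Max = 77
Range = 77 - 32 = 45
Scaled = (x - min) / (max - min)
= (56 - 32) / 45
= 24 / 45
= 0.5333

0.5333


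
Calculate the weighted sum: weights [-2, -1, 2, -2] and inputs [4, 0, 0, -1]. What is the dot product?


Element-wise products:
-2 * 4 = -8
-1 * 0 = 0
2 * 0 = 0
-2 * -1 = 2
Sum = -8 + 0 + 0 + 2
= -6

-6


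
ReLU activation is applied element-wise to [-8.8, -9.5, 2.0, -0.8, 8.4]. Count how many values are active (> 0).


ReLU(x) = max(0, x) for each element:
ReLU(-8.8) = 0
ReLU(-9.5) = 0
ReLU(2.0) = 2.0
ReLU(-0.8) = 0
ReLU(8.4) = 8.4
Active neurons (>0): 2

2


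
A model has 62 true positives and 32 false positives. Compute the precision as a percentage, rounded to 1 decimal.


Precision = TP / (TP + FP) * 100
= 62 / (62 + 32)
= 62 / 94
= 0.6596
= 66.0%

66.0


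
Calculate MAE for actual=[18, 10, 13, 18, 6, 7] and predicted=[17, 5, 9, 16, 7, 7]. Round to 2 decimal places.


Absolute errors: [1, 5, 4, 2, 1, 0]
Sum of absolute errors = 13
MAE = 13 / 6 = 2.17

2.17


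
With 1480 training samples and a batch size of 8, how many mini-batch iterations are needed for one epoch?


Iterations per epoch = dataset_size / batch_size
= 1480 / 8
= 185

185


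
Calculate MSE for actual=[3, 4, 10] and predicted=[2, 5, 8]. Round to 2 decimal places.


Differences: [1, -1, 2]
Squared errors: [1, 1, 4]
Sum of squared errors = 6
MSE = 6 / 3 = 2.00

2.00


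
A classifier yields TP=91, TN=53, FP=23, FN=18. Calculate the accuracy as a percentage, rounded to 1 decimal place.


Accuracy = (TP + TN) / (TP + TN + FP + FN) * 100
= (91 + 53) / (91 + 53 + 23 + 18)
= 144 / 185
= 0.7784
= 77.8%

77.8


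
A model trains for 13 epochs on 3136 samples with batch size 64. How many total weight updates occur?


Iterations per epoch = 3136 / 64 = 49
Total updates = iterations_per_epoch * epochs
= 49 * 13
= 637

637


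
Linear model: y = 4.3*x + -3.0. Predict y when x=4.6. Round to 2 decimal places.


y = 4.3 * 4.6 + (-3.0)
= 19.78 + (-3.0)
= 16.78

16.78


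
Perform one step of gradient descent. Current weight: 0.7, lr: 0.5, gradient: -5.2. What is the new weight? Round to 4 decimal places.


w_new = w_old - lr * gradient
= 0.7 - 0.5 * -5.2
= 0.7 - (-2.6)
= 3.3000

3.3000


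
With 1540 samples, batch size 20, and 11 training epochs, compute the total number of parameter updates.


Iterations per epoch = 1540 / 20 = 77
Total updates = iterations_per_epoch * epochs
= 77 * 11
= 847

847


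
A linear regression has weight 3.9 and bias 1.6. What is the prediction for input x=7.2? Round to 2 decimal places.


y = 3.9 * 7.2 + (1.6)
= 28.08 + (1.6)
= 29.68

29.68


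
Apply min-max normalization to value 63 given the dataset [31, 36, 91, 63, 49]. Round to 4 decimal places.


Min = 31, Max = 91
Range = 91 - 31 = 60
Scaled = (x - min) / (max - min)
= (63 - 31) / 60
= 32 / 60
= 0.5333

0.5333


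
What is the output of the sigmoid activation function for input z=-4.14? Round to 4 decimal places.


sigmoid(z) = 1 / (1 + exp(-z))
exp(-(-4.14)) = exp(4.14) = 62.8028
1 + 62.8028 = 63.8028
1 / 63.8028 = 0.0157

0.0157


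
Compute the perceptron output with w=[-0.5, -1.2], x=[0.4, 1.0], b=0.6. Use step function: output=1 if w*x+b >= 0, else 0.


z = w . x + b
= -0.5*0.4 + -1.2*1.0 + 0.6
= -0.2 + -1.2 + 0.6
= -1.4 + 0.6
= -0.8
Since z = -0.8 < 0, output = 0

0


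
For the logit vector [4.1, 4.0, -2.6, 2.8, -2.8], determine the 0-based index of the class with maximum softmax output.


Softmax is a monotonic transformation, so it preserves the argmax.
We need to find the index of the maximum logit.
Index 0: 4.1
Index 1: 4.0
Index 2: -2.6
Index 3: 2.8
Index 4: -2.8
Maximum logit = 4.1 at index 0

0


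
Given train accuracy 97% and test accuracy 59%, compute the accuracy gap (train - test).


Gap = train_accuracy - test_accuracy
= 97 - 59
= 38%
This large gap strongly indicates overfitting.

38


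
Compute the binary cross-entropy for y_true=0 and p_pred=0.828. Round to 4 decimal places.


For y=0: Loss = -log(1-p)
= -log(1 - 0.828)
= -log(0.172)
= -(-1.7603)
= 1.7603

1.7603


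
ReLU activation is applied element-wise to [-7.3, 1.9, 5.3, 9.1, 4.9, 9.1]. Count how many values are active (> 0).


ReLU(x) = max(0, x) for each element:
ReLU(-7.3) = 0
ReLU(1.9) = 1.9
ReLU(5.3) = 5.3
ReLU(9.1) = 9.1
ReLU(4.9) = 4.9
ReLU(9.1) = 9.1
Active neurons (>0): 5

5


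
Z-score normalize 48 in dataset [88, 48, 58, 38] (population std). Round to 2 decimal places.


Mean = (88 + 48 + 58 + 38) / 4 = 58.0
Variance = sum((x_i - mean)^2) / n = 350.0
Std = sqrt(350.0) = 18.7083
Z = (x - mean) / std
= (48 - 58.0) / 18.7083
= -10.0 / 18.7083
= -0.53

-0.53


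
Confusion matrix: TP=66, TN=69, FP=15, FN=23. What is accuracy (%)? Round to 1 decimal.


Accuracy = (TP + TN) / (TP + TN + FP + FN) * 100
= (66 + 69) / (66 + 69 + 15 + 23)
= 135 / 173
= 0.7803
= 78.0%

78.0


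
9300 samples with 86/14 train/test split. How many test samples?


Train samples = 9300 * 86% = 7998
Test samples = 9300 - 7998
= 1302

1302


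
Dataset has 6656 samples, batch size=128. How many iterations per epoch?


Iterations per epoch = dataset_size / batch_size
= 6656 / 128
= 52

52


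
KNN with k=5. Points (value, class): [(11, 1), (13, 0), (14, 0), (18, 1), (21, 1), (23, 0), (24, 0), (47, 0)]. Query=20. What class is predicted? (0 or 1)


Distances from query 20:
Point 21 (class 1): distance = 1
Point 18 (class 1): distance = 2
Point 23 (class 0): distance = 3
Point 24 (class 0): distance = 4
Point 14 (class 0): distance = 6
K=5 nearest neighbors: classes = [1, 1, 0, 0, 0]
Votes for class 1: 2 / 5
Majority vote => class 0

0


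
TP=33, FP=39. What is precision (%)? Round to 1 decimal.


Precision = TP / (TP + FP) * 100
= 33 / (33 + 39)
= 33 / 72
= 0.4583
= 45.8%

45.8


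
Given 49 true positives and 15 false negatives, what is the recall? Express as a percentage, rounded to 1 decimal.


Recall = TP / (TP + FN) * 100
= 49 / (49 + 15)
= 49 / 64
= 0.7656
= 76.6%

76.6


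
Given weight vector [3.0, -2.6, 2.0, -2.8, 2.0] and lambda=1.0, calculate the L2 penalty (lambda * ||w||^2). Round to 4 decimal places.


Squaring each weight:
3.0^2 = 9.0
(-2.6)^2 = 6.76
2.0^2 = 4.0
(-2.8)^2 = 7.84
2.0^2 = 4.0
Sum of squares = 31.6
Penalty = 1.0 * 31.6 = 31.6000

31.6000


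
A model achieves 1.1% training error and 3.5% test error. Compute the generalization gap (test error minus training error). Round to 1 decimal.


Generalization gap = test_error - train_error
= 3.5 - 1.1
= 2.4%
A moderate gap.

2.4


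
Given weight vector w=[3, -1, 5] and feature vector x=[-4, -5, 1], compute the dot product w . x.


Element-wise products:
3 * -4 = -12
-1 * -5 = 5
5 * 1 = 5
Sum = -12 + 5 + 5
= -2

-2


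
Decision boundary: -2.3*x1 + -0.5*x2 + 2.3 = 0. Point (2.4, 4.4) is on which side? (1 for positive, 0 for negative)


Compute -2.3 * 2.4 + -0.5 * 4.4 + 2.3
= -5.52 + -2.2 + 2.3
= -5.42
Since -5.42 < 0, the point is on the negative side.

0


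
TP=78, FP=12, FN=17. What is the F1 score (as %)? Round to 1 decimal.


Precision = TP / (TP + FP) = 78 / 90 = 0.8667
Recall = TP / (TP + FN) = 78 / 95 = 0.8211
F1 = 2 * P * R / (P + R)
= 2 * 0.8667 * 0.8211 / (0.8667 + 0.8211)
= 1.4232 / 1.6877
= 0.8432
As percentage: 84.3%

84.3


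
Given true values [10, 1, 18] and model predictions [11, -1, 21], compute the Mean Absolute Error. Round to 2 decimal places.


Absolute errors: [1, 2, 3]
Sum of absolute errors = 6
MAE = 6 / 3 = 2.00

2.00


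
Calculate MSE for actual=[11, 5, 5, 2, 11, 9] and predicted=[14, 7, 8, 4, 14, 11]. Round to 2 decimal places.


Differences: [-3, -2, -3, -2, -3, -2]
Squared errors: [9, 4, 9, 4, 9, 4]
Sum of squared errors = 39
MSE = 39 / 6 = 6.50

6.50


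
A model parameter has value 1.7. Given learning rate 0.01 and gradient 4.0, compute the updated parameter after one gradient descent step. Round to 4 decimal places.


w_new = w_old - lr * gradient
= 1.7 - 0.01 * 4.0
= 1.7 - (0.04)
= 1.6600

1.6600


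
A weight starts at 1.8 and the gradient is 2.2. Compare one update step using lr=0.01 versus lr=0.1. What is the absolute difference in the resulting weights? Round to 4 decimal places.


With lr=0.01: w_new = 1.8 - 0.01 * 2.2 = 1.778
With lr=0.1: w_new = 1.8 - 0.1 * 2.2 = 1.58
Absolute difference = |1.778 - 1.58|
= 0.1980

0.1980


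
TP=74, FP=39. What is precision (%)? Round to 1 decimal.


Precision = TP / (TP + FP) * 100
= 74 / (74 + 39)
= 74 / 113
= 0.6549
= 65.5%

65.5


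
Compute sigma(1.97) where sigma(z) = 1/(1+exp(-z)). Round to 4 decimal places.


sigmoid(z) = 1 / (1 + exp(-z))
exp(-(1.97)) = exp(-1.97) = 0.1395
1 + 0.1395 = 1.1395
1 / 1.1395 = 0.8776

0.8776


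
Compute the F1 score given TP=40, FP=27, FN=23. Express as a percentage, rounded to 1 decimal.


Precision = TP / (TP + FP) = 40 / 67 = 0.597
Recall = TP / (TP + FN) = 40 / 63 = 0.6349
F1 = 2 * P * R / (P + R)
= 2 * 0.597 * 0.6349 / (0.597 + 0.6349)
= 0.7581 / 1.2319
= 0.6154
As percentage: 61.5%

61.5


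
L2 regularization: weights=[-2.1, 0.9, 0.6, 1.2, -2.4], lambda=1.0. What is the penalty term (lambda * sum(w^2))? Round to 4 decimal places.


Squaring each weight:
(-2.1)^2 = 4.41
0.9^2 = 0.81
0.6^2 = 0.36
1.2^2 = 1.44
(-2.4)^2 = 5.76
Sum of squares = 12.78
Penalty = 1.0 * 12.78 = 12.7800

12.7800


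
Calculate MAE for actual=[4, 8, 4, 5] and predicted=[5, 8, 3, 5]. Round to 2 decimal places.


Absolute errors: [1, 0, 1, 0]
Sum of absolute errors = 2
MAE = 2 / 4 = 0.50

0.50


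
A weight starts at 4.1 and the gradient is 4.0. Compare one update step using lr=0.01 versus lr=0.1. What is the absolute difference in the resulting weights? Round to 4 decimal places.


With lr=0.01: w_new = 4.1 - 0.01 * 4.0 = 4.06
With lr=0.1: w_new = 4.1 - 0.1 * 4.0 = 3.7
Absolute difference = |4.06 - 3.7|
= 0.3600

0.3600


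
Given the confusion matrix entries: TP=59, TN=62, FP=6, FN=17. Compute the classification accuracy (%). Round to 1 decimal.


Accuracy = (TP + TN) / (TP + TN + FP + FN) * 100
= (59 + 62) / (59 + 62 + 6 + 17)
= 121 / 144
= 0.8403
= 84.0%

84.0


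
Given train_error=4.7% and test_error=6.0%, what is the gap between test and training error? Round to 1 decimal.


Generalization gap = test_error - train_error
= 6.0 - 4.7
= 1.3%
A small gap suggests good generalization.

1.3


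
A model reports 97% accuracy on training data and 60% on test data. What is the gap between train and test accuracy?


Gap = train_accuracy - test_accuracy
= 97 - 60
= 37%
This large gap strongly indicates overfitting.

37


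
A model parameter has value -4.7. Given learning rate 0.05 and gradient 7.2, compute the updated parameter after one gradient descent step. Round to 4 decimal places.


w_new = w_old - lr * gradient
= -4.7 - 0.05 * 7.2
= -4.7 - (0.36)
= -5.0600

-5.0600


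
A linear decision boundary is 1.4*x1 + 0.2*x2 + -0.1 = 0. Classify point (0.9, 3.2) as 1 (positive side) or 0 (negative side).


Compute 1.4 * 0.9 + 0.2 * 3.2 + -0.1
= 1.26 + 0.64 + -0.1
= 1.8
Since 1.8 >= 0, the point is on the positive side.

1


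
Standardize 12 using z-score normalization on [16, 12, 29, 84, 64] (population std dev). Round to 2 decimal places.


Mean = (16 + 12 + 29 + 84 + 64) / 5 = 41.0
Variance = sum((x_i - mean)^2) / n = 797.6
Std = sqrt(797.6) = 28.2418
Z = (x - mean) / std
= (12 - 41.0) / 28.2418
= -29.0 / 28.2418
= -1.03

-1.03


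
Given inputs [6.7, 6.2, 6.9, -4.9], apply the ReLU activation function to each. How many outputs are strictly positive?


ReLU(x) = max(0, x) for each element:
ReLU(6.7) = 6.7
ReLU(6.2) = 6.2
ReLU(6.9) = 6.9
ReLU(-4.9) = 0
Active neurons (>0): 3

3


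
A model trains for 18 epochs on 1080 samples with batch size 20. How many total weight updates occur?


Iterations per epoch = 1080 / 20 = 54
Total updates = iterations_per_epoch * epochs
= 54 * 18
= 972

972


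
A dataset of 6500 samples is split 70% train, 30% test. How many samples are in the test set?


Train samples = 6500 * 70% = 4550
Test samples = 6500 - 4550
= 1950

1950


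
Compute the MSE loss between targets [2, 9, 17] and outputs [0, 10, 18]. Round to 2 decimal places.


Differences: [2, -1, -1]
Squared errors: [4, 1, 1]
Sum of squared errors = 6
MSE = 6 / 3 = 2.00

2.00


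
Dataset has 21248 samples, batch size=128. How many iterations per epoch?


Iterations per epoch = dataset_size / batch_size
= 21248 / 128
= 166

166


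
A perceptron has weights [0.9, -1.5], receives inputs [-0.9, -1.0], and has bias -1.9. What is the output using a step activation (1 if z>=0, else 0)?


z = w . x + b
= 0.9*-0.9 + -1.5*-1.0 + -1.9
= -0.81 + 1.5 + -1.9
= 0.69 + -1.9
= -1.21
Since z = -1.21 < 0, output = 0

0


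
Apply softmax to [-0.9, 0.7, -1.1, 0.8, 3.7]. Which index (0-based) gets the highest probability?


Softmax is a monotonic transformation, so it preserves the argmax.
We need to find the index of the maximum logit.
Index 0: -0.9
Index 1: 0.7
Index 2: -1.1
Index 3: 0.8
Index 4: 3.7
Maximum logit = 3.7 at index 4

4


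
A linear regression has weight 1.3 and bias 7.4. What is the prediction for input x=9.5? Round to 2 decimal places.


y = 1.3 * 9.5 + (7.4)
= 12.35 + (7.4)
= 19.75

19.75


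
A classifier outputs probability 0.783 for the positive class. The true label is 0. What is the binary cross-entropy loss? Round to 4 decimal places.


For y=0: Loss = -log(1-p)
= -log(1 - 0.783)
= -log(0.217)
= -(-1.5279)
= 1.5279

1.5279


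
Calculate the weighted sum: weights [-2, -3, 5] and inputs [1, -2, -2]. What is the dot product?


Element-wise products:
-2 * 1 = -2
-3 * -2 = 6
5 * -2 = -10
Sum = -2 + 6 + -10
= -6

-6


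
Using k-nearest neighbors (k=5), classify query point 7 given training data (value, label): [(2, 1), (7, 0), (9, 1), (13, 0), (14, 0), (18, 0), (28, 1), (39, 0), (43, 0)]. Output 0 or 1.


Distances from query 7:
Point 7 (class 0): distance = 0
Point 9 (class 1): distance = 2
Point 2 (class 1): distance = 5
Point 13 (class 0): distance = 6
Point 14 (class 0): distance = 7
K=5 nearest neighbors: classes = [0, 1, 1, 0, 0]
Votes for class 1: 2 / 5
Majority vote => class 0

0


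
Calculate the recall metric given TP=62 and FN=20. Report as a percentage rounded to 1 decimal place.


Recall = TP / (TP + FN) * 100
= 62 / (62 + 20)
= 62 / 82
= 0.7561
= 75.6%

75.6


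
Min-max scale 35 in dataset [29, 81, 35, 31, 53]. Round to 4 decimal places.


Min = 29, Max = 81
Range = 81 - 29 = 52
Scaled = (x - min) / (max - min)
= (35 - 29) / 52
= 6 / 52
= 0.1154

0.1154


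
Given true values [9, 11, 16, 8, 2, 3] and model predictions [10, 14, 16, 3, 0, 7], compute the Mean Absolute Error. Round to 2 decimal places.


Absolute errors: [1, 3, 0, 5, 2, 4]
Sum of absolute errors = 15
MAE = 15 / 6 = 2.50

2.50


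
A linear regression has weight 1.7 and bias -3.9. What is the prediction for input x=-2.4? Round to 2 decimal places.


y = 1.7 * -2.4 + (-3.9)
= -4.08 + (-3.9)
= -7.98

-7.98


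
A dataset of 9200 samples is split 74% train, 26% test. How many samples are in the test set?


Train samples = 9200 * 74% = 6808
Test samples = 9200 - 6808
= 2392

2392


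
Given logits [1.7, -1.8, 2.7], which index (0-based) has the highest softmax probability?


Softmax is a monotonic transformation, so it preserves the argmax.
We need to find the index of the maximum logit.
Index 0: 1.7
Index 1: -1.8
Index 2: 2.7
Maximum logit = 2.7 at index 2

2


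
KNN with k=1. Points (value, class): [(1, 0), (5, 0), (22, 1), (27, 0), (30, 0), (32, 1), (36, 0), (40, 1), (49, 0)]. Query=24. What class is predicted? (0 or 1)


Distances from query 24:
Point 22 (class 1): distance = 2
K=1 nearest neighbors: classes = [1]
Votes for class 1: 1 / 1
Majority vote => class 1

1


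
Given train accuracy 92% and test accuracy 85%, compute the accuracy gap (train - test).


Gap = train_accuracy - test_accuracy
= 92 - 85
= 7%
This moderate gap may indicate mild overfitting.

7


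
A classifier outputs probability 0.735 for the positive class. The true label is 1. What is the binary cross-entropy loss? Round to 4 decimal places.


For y=1: Loss = -log(p)
= -log(0.735)
= -(-0.3079)
= 0.3079

0.3079


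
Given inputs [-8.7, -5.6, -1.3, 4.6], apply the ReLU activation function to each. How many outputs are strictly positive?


ReLU(x) = max(0, x) for each element:
ReLU(-8.7) = 0
ReLU(-5.6) = 0
ReLU(-1.3) = 0
ReLU(4.6) = 4.6
Active neurons (>0): 1

1


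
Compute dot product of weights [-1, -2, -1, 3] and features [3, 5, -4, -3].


Element-wise products:
-1 * 3 = -3
-2 * 5 = -10
-1 * -4 = 4
3 * -3 = -9
Sum = -3 + -10 + 4 + -9
= -18

-18


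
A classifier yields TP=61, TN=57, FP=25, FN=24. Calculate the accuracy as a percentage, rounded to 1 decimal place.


Accuracy = (TP + TN) / (TP + TN + FP + FN) * 100
= (61 + 57) / (61 + 57 + 25 + 24)
= 118 / 167
= 0.7066
= 70.7%

70.7


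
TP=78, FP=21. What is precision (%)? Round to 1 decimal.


Precision = TP / (TP + FP) * 100
= 78 / (78 + 21)
= 78 / 99
= 0.7879
= 78.8%

78.8


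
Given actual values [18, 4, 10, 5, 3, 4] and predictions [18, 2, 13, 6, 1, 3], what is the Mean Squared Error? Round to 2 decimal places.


Differences: [0, 2, -3, -1, 2, 1]
Squared errors: [0, 4, 9, 1, 4, 1]
Sum of squared errors = 19
MSE = 19 / 6 = 3.17

3.17


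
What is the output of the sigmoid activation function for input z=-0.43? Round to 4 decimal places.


sigmoid(z) = 1 / (1 + exp(-z))
exp(-(-0.43)) = exp(0.43) = 1.5373
1 + 1.5373 = 2.5373
1 / 2.5373 = 0.3941

0.3941


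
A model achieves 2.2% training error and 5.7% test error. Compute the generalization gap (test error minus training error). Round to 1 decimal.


Generalization gap = test_error - train_error
= 5.7 - 2.2
= 3.5%
A moderate gap.

3.5


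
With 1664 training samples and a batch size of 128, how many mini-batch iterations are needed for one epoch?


Iterations per epoch = dataset_size / batch_size
= 1664 / 128
= 13

13


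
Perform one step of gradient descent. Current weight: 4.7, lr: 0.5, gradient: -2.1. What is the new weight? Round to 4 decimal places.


w_new = w_old - lr * gradient
= 4.7 - 0.5 * -2.1
= 4.7 - (-1.05)
= 5.7500

5.7500


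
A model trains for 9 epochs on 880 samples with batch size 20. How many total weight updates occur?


Iterations per epoch = 880 / 20 = 44
Total updates = iterations_per_epoch * epochs
= 44 * 9
= 396

396


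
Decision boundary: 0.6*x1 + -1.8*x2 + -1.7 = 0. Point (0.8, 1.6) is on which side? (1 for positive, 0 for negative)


Compute 0.6 * 0.8 + -1.8 * 1.6 + -1.7
= 0.48 + -2.88 + -1.7
= -4.1
Since -4.1 < 0, the point is on the negative side.

0


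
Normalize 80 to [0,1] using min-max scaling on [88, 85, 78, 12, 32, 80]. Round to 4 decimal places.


Min = 12, Max = 88
Range = 88 - 12 = 76
Scaled = (x - min) / (max - min)
= (80 - 12) / 76
= 68 / 76
= 0.8947

0.8947


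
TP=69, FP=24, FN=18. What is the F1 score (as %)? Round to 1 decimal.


Precision = TP / (TP + FP) = 69 / 93 = 0.7419
Recall = TP / (TP + FN) = 69 / 87 = 0.7931
F1 = 2 * P * R / (P + R)
= 2 * 0.7419 * 0.7931 / (0.7419 + 0.7931)
= 1.1769 / 1.535
= 0.7667
As percentage: 76.7%

76.7


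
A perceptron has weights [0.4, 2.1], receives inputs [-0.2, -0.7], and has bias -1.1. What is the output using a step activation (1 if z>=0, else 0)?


z = w . x + b
= 0.4*-0.2 + 2.1*-0.7 + -1.1
= -0.08 + -1.47 + -1.1
= -1.55 + -1.1
= -2.65
Since z = -2.65 < 0, output = 0

0


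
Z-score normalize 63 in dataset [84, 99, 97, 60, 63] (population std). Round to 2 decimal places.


Mean = (84 + 99 + 97 + 60 + 63) / 5 = 80.6
Variance = sum((x_i - mean)^2) / n = 270.64
Std = sqrt(270.64) = 16.4511
Z = (x - mean) / std
= (63 - 80.6) / 16.4511
= -17.6 / 16.4511
= -1.07

-1.07


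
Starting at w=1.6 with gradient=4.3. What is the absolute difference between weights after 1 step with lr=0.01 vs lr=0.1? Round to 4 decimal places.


With lr=0.01: w_new = 1.6 - 0.01 * 4.3 = 1.557
With lr=0.1: w_new = 1.6 - 0.1 * 4.3 = 1.17
Absolute difference = |1.557 - 1.17|
= 0.3870

0.3870


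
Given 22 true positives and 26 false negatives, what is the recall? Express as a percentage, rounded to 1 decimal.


Recall = TP / (TP + FN) * 100
= 22 / (22 + 26)
= 22 / 48
= 0.4583
= 45.8%

45.8


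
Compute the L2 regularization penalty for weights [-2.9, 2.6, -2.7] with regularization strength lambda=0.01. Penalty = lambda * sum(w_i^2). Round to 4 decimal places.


Squaring each weight:
(-2.9)^2 = 8.41
2.6^2 = 6.76
(-2.7)^2 = 7.29
Sum of squares = 22.46
Penalty = 0.01 * 22.46 = 0.2246

0.2246


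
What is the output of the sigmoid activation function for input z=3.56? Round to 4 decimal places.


sigmoid(z) = 1 / (1 + exp(-z))
exp(-(3.56)) = exp(-3.56) = 0.0284
1 + 0.0284 = 1.0284
1 / 1.0284 = 0.9723

0.9723


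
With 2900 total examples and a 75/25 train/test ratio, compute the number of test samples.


Train samples = 2900 * 75% = 2175
Test samples = 2900 - 2175
= 725

725


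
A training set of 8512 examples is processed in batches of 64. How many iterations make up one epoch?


Iterations per epoch = dataset_size / batch_size
= 8512 / 64
= 133

133


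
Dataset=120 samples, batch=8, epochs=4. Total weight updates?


Iterations per epoch = 120 / 8 = 15
Total updates = iterations_per_epoch * epochs
= 15 * 4
= 60

60


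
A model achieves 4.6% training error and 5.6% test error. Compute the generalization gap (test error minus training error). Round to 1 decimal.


Generalization gap = test_error - train_error
= 5.6 - 4.6
= 1.0%
A small gap suggests good generalization.

1.0


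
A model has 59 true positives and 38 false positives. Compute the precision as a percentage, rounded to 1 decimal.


Precision = TP / (TP + FP) * 100
= 59 / (59 + 38)
= 59 / 97
= 0.6082
= 60.8%

60.8


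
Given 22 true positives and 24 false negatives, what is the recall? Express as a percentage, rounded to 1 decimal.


Recall = TP / (TP + FN) * 100
= 22 / (22 + 24)
= 22 / 46
= 0.4783
= 47.8%

47.8


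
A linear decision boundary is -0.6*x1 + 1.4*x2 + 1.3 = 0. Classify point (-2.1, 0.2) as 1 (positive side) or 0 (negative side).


Compute -0.6 * -2.1 + 1.4 * 0.2 + 1.3
= 1.26 + 0.28 + 1.3
= 2.84
Since 2.84 >= 0, the point is on the positive side.

1


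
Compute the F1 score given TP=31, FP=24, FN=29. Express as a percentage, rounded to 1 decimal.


Precision = TP / (TP + FP) = 31 / 55 = 0.5636
Recall = TP / (TP + FN) = 31 / 60 = 0.5167
F1 = 2 * P * R / (P + R)
= 2 * 0.5636 * 0.5167 / (0.5636 + 0.5167)
= 0.5824 / 1.0803
= 0.5391
As percentage: 53.9%

53.9


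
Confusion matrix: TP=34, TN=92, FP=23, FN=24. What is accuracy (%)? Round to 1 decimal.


Accuracy = (TP + TN) / (TP + TN + FP + FN) * 100
= (34 + 92) / (34 + 92 + 23 + 24)
= 126 / 173
= 0.7283
= 72.8%

72.8


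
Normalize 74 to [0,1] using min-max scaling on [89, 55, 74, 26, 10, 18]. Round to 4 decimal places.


Min = 10, Max = 89
Range = 89 - 10 = 79
Scaled = (x - min) / (max - min)
= (74 - 10) / 79
= 64 / 79
= 0.8101

0.8101


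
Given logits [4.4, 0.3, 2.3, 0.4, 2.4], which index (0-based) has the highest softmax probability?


Softmax is a monotonic transformation, so it preserves the argmax.
We need to find the index of the maximum logit.
Index 0: 4.4
Index 1: 0.3
Index 2: 2.3
Index 3: 0.4
Index 4: 2.4
Maximum logit = 4.4 at index 0

0


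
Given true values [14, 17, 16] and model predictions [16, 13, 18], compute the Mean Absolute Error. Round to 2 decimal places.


Absolute errors: [2, 4, 2]
Sum of absolute errors = 8
MAE = 8 / 3 = 2.67

2.67


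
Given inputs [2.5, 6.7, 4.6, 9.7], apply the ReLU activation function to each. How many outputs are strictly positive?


ReLU(x) = max(0, x) for each element:
ReLU(2.5) = 2.5
ReLU(6.7) = 6.7
ReLU(4.6) = 4.6
ReLU(9.7) = 9.7
Active neurons (>0): 4

4


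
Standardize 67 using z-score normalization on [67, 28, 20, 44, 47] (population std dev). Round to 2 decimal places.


Mean = (67 + 28 + 20 + 44 + 47) / 5 = 41.2
Variance = sum((x_i - mean)^2) / n = 266.16
Std = sqrt(266.16) = 16.3144
Z = (x - mean) / std
= (67 - 41.2) / 16.3144
= 25.8 / 16.3144
= 1.58

1.58


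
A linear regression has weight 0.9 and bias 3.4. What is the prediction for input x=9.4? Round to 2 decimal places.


y = 0.9 * 9.4 + (3.4)
= 8.46 + (3.4)
= 11.86

11.86


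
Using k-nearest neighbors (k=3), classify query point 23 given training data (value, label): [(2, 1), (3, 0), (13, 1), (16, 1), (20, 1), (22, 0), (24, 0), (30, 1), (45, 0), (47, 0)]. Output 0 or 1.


Distances from query 23:
Point 22 (class 0): distance = 1
Point 24 (class 0): distance = 1
Point 20 (class 1): distance = 3
K=3 nearest neighbors: classes = [0, 0, 1]
Votes for class 1: 1 / 3
Majority vote => class 0

0


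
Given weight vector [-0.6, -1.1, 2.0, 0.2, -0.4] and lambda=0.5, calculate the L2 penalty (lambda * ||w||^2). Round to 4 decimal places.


Squaring each weight:
(-0.6)^2 = 0.36
(-1.1)^2 = 1.21
2.0^2 = 4.0
0.2^2 = 0.04
(-0.4)^2 = 0.16
Sum of squares = 5.77
Penalty = 0.5 * 5.77 = 2.8850

2.8850


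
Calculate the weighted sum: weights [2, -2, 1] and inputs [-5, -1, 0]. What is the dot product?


Element-wise products:
2 * -5 = -10
-2 * -1 = 2
1 * 0 = 0
Sum = -10 + 2 + 0
= -8

-8


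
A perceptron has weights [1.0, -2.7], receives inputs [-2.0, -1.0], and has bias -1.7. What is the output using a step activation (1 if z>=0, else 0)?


z = w . x + b
= 1.0*-2.0 + -2.7*-1.0 + -1.7
= -2.0 + 2.7 + -1.7
= 0.7 + -1.7
= -1.0
Since z = -1.0 < 0, output = 0

0


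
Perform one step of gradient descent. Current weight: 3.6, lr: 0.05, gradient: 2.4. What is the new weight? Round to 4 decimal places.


w_new = w_old - lr * gradient
= 3.6 - 0.05 * 2.4
= 3.6 - (0.12)
= 3.4800

3.4800


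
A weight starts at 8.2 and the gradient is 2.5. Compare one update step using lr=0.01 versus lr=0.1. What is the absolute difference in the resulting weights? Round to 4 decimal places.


With lr=0.01: w_new = 8.2 - 0.01 * 2.5 = 8.175
With lr=0.1: w_new = 8.2 - 0.1 * 2.5 = 7.95
Absolute difference = |8.175 - 7.95|
= 0.2250

0.2250


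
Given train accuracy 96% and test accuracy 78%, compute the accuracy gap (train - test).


Gap = train_accuracy - test_accuracy
= 96 - 78
= 18%
This gap suggests the model is overfitting.

18


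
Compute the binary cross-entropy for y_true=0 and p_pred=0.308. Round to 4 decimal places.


For y=0: Loss = -log(1-p)
= -log(1 - 0.308)
= -log(0.692)
= -(-0.3682)
= 0.3682

0.3682


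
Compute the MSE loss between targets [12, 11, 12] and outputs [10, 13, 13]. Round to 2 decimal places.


Differences: [2, -2, -1]
Squared errors: [4, 4, 1]
Sum of squared errors = 9
MSE = 9 / 3 = 3.00

3.00


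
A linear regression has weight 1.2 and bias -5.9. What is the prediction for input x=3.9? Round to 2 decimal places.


y = 1.2 * 3.9 + (-5.9)
= 4.68 + (-5.9)
= -1.22

-1.22


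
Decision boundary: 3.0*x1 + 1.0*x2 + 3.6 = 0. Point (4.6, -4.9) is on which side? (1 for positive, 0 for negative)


Compute 3.0 * 4.6 + 1.0 * -4.9 + 3.6
= 13.8 + -4.9 + 3.6
= 12.5
Since 12.5 >= 0, the point is on the positive side.

1


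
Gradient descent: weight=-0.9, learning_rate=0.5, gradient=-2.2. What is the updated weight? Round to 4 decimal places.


w_new = w_old - lr * gradient
= -0.9 - 0.5 * -2.2
= -0.9 - (-1.1)
= 0.2000

0.2000


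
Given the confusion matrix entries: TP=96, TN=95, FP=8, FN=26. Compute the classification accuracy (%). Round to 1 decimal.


Accuracy = (TP + TN) / (TP + TN + FP + FN) * 100
= (96 + 95) / (96 + 95 + 8 + 26)
= 191 / 225
= 0.8489
= 84.9%

84.9


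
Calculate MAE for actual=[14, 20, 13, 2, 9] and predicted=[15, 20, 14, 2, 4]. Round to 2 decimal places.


Absolute errors: [1, 0, 1, 0, 5]
Sum of absolute errors = 7
MAE = 7 / 5 = 1.40

1.40


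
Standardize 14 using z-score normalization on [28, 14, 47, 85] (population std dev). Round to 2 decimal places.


Mean = (28 + 14 + 47 + 85) / 4 = 43.5
Variance = sum((x_i - mean)^2) / n = 711.25
Std = sqrt(711.25) = 26.6693
Z = (x - mean) / std
= (14 - 43.5) / 26.6693
= -29.5 / 26.6693
= -1.11

-1.11


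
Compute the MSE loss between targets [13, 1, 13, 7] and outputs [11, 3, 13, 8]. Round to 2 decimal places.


Differences: [2, -2, 0, -1]
Squared errors: [4, 4, 0, 1]
Sum of squared errors = 9
MSE = 9 / 4 = 2.25

2.25


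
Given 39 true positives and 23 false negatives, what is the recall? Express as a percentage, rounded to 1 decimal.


Recall = TP / (TP + FN) * 100
= 39 / (39 + 23)
= 39 / 62
= 0.629
= 62.9%

62.9


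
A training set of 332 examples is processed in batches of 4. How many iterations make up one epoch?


Iterations per epoch = dataset_size / batch_size
= 332 / 4
= 83

83


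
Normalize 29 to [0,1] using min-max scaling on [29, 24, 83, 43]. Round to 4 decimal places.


Min = 24, Max = 83
Range = 83 - 24 = 59
Scaled = (x - min) / (max - min)
= (29 - 24) / 59
= 5 / 59
= 0.0847

0.0847
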